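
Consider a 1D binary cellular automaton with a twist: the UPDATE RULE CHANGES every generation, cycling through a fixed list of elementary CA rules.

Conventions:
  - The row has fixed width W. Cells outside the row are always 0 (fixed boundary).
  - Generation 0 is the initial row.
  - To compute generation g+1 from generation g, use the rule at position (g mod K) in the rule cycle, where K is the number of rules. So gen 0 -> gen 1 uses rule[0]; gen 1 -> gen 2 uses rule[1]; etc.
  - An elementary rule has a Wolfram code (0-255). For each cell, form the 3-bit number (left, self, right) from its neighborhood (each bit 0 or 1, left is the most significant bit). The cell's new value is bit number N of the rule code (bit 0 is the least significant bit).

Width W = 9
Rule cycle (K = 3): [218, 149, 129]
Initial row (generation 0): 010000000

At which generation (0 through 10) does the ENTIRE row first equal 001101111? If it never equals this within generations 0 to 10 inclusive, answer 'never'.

Gen 0: 010000000
Gen 1 (rule 218): 101000000
Gen 2 (rule 149): 101111111
Gen 3 (rule 129): 000111110
Gen 4 (rule 218): 001111111
Gen 5 (rule 149): 100111110
Gen 6 (rule 129): 000011100
Gen 7 (rule 218): 000111110
Gen 8 (rule 149): 110011101
Gen 9 (rule 129): 000001000
Gen 10 (rule 218): 000010100

Answer: never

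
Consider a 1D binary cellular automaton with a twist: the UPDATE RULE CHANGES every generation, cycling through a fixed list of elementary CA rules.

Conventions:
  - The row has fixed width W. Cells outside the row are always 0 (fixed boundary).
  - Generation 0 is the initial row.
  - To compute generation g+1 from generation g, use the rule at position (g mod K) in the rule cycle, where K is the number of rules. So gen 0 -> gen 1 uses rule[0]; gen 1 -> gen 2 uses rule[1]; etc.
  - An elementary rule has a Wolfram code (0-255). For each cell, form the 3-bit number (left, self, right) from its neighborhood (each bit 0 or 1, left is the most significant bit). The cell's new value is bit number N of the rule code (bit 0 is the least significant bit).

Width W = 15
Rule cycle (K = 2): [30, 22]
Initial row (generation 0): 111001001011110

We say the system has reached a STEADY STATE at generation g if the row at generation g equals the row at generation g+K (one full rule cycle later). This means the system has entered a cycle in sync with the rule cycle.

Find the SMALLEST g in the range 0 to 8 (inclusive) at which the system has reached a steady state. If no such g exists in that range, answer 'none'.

Answer: none

Derivation:
Gen 0: 111001001011110
Gen 1 (rule 30): 100111111010001
Gen 2 (rule 22): 111000000011011
Gen 3 (rule 30): 100100000110010
Gen 4 (rule 22): 111110001001111
Gen 5 (rule 30): 100001011111000
Gen 6 (rule 22): 110011000000100
Gen 7 (rule 30): 101110100001110
Gen 8 (rule 22): 100000110010001
Gen 9 (rule 30): 110001101111011
Gen 10 (rule 22): 001010000000000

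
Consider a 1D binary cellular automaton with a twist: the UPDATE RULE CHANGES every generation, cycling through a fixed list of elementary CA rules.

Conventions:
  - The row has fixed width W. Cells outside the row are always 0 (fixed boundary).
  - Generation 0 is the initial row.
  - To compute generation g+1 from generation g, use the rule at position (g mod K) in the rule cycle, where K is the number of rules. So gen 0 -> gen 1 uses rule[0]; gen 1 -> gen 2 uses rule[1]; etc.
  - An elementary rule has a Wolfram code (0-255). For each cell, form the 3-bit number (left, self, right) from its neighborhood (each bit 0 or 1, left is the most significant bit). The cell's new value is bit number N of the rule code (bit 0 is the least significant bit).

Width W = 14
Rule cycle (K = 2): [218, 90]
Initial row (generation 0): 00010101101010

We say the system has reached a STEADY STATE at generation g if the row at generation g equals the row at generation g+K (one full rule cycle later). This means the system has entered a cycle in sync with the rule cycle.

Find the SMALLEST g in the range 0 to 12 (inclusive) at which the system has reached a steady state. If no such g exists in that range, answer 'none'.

Gen 0: 00010101101010
Gen 1 (rule 218): 00100001100001
Gen 2 (rule 90): 01010011110010
Gen 3 (rule 218): 10001111111101
Gen 4 (rule 90): 01011000000100
Gen 5 (rule 218): 10011100001010
Gen 6 (rule 90): 01110110010001
Gen 7 (rule 218): 11110111101010
Gen 8 (rule 90): 10010100100001
Gen 9 (rule 218): 01100011010010
Gen 10 (rule 90): 11110111001101
Gen 11 (rule 218): 11110111111100
Gen 12 (rule 90): 10010100000110
Gen 13 (rule 218): 01100010001111
Gen 14 (rule 90): 11110101011001

Answer: none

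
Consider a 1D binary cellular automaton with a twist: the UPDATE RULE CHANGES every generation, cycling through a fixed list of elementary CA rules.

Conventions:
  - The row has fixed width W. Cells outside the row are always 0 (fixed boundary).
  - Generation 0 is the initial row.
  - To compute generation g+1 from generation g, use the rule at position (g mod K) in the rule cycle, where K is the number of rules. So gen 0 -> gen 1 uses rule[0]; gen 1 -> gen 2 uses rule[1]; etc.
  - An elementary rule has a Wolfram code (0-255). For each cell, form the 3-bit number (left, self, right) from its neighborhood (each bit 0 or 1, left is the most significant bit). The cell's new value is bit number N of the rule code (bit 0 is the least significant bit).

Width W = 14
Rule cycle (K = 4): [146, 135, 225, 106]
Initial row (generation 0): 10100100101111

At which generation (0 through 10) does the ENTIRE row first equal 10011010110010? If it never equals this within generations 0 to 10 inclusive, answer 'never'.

Answer: 8

Derivation:
Gen 0: 10100100101111
Gen 1 (rule 146): 00011011000110
Gen 2 (rule 135): 11100000011000
Gen 3 (rule 225): 01101111001011
Gen 4 (rule 106): 11111001010111
Gen 5 (rule 146): 01110110000010
Gen 6 (rule 135): 10100000111110
Gen 7 (rule 225): 01001110011110
Gen 8 (rule 106): 10011010110010
Gen 9 (rule 146): 01100000001101
Gen 10 (rule 135): 10001111110001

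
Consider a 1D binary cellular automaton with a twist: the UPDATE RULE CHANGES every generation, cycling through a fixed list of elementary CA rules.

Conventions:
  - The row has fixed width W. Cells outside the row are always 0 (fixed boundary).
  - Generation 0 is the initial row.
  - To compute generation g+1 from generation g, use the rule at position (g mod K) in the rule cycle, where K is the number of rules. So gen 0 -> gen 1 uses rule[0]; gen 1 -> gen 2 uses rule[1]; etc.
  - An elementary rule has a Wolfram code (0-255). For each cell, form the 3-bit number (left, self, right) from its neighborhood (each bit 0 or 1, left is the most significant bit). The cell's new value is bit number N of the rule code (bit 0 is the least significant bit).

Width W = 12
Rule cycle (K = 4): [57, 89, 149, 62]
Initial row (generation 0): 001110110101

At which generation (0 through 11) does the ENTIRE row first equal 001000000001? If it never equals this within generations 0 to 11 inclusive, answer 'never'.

Answer: 10

Derivation:
Gen 0: 001110110101
Gen 1 (rule 57): 101001101010
Gen 2 (rule 89): 000101100001
Gen 3 (rule 149): 110100011101
Gen 4 (rule 62): 101110110011
Gen 5 (rule 57): 011001101010
Gen 6 (rule 89): 011101100001
Gen 7 (rule 149): 001000011101
Gen 8 (rule 62): 011100110011
Gen 9 (rule 57): 010010101010
Gen 10 (rule 89): 001000000001
Gen 11 (rule 149): 101111111101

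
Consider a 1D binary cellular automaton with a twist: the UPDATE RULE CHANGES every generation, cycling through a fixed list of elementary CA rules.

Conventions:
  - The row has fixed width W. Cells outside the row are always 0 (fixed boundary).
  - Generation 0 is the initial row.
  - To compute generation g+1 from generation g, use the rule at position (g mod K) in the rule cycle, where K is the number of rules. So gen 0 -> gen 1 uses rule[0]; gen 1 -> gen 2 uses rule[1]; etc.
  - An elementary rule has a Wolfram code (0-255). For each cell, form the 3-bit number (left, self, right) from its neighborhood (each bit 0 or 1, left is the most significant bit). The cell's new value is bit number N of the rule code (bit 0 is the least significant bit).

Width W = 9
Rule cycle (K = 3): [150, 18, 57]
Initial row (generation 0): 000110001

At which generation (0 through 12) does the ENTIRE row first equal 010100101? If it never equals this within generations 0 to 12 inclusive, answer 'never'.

Answer: never

Derivation:
Gen 0: 000110001
Gen 1 (rule 150): 001001011
Gen 2 (rule 18): 010110000
Gen 3 (rule 57): 001101111
Gen 4 (rule 150): 010000110
Gen 5 (rule 18): 101001001
Gen 6 (rule 57): 010100100
Gen 7 (rule 150): 110111110
Gen 8 (rule 18): 000000001
Gen 9 (rule 57): 111111100
Gen 10 (rule 150): 011111010
Gen 11 (rule 18): 100000001
Gen 12 (rule 57): 011111100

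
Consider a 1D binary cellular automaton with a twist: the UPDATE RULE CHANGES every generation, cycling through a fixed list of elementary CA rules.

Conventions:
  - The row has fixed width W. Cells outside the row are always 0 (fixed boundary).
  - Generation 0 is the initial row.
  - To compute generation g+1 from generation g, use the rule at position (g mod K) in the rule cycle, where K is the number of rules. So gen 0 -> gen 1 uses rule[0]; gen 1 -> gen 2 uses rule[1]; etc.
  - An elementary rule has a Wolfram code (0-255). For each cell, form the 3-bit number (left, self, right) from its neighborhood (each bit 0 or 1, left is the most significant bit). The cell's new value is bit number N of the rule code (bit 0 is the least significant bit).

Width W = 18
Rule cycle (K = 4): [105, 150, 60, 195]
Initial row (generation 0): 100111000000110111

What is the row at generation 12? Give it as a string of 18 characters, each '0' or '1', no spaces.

Answer: 010111111011100001

Derivation:
Gen 0: 100111000000110111
Gen 1 (rule 105): 000101011110111101
Gen 2 (rule 150): 001101001100011001
Gen 3 (rule 60): 001011101010010101
Gen 4 (rule 195): 110001100000100000
Gen 5 (rule 105): 110101101110001111
Gen 6 (rule 150): 000100000101010110
Gen 7 (rule 60): 000110000111111101
Gen 8 (rule 195): 111010111011111100
Gen 9 (rule 105): 101101101110000101
Gen 10 (rule 150): 100000000101001101
Gen 11 (rule 60): 110000000111101011
Gen 12 (rule 195): 010111111011100001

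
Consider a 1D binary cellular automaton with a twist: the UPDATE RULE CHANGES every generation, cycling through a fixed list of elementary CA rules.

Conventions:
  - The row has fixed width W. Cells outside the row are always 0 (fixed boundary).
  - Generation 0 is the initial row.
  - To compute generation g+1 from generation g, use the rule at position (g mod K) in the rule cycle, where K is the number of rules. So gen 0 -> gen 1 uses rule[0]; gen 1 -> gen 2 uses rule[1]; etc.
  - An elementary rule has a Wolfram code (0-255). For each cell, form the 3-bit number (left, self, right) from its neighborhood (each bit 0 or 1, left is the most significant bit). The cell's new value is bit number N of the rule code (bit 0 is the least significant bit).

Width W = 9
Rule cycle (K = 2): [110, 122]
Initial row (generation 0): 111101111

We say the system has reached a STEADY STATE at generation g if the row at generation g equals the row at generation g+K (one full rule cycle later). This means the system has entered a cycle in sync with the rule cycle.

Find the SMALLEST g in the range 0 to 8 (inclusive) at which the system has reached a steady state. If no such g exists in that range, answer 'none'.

Gen 0: 111101111
Gen 1 (rule 110): 100111001
Gen 2 (rule 122): 011101110
Gen 3 (rule 110): 110111010
Gen 4 (rule 122): 111101101
Gen 5 (rule 110): 100111111
Gen 6 (rule 122): 011100001
Gen 7 (rule 110): 110100011
Gen 8 (rule 122): 111010111
Gen 9 (rule 110): 101111101
Gen 10 (rule 122): 011000110

Answer: none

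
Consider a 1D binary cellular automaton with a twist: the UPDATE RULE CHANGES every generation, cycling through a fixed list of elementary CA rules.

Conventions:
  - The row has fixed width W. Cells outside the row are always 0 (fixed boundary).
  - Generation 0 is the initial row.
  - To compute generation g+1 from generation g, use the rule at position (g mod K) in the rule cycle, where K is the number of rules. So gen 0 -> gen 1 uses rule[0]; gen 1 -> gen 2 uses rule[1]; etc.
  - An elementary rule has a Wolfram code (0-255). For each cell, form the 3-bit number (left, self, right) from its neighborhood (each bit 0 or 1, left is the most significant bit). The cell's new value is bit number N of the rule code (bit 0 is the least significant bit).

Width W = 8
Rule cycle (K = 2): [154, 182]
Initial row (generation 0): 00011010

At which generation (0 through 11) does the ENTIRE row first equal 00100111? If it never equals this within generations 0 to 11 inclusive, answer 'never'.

Answer: 10

Derivation:
Gen 0: 00011010
Gen 1 (rule 154): 00110001
Gen 2 (rule 182): 01001011
Gen 3 (rule 154): 10110010
Gen 4 (rule 182): 11001111
Gen 5 (rule 154): 10111110
Gen 6 (rule 182): 11011101
Gen 7 (rule 154): 10011000
Gen 8 (rule 182): 11100100
Gen 9 (rule 154): 11011010
Gen 10 (rule 182): 00100111
Gen 11 (rule 154): 01011110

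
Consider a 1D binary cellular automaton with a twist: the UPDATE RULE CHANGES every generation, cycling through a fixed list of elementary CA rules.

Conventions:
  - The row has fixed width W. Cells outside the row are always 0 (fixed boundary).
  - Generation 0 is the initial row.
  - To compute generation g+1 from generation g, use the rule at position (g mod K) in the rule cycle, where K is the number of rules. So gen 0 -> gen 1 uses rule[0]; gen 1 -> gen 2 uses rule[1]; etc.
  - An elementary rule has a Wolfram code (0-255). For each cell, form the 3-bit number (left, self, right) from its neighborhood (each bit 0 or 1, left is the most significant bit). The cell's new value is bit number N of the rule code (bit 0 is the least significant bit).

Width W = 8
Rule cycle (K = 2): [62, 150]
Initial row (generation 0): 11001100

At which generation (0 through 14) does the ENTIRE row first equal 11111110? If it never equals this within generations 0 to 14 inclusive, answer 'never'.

Gen 0: 11001100
Gen 1 (rule 62): 10111010
Gen 2 (rule 150): 10010011
Gen 3 (rule 62): 11111110
Gen 4 (rule 150): 01111101
Gen 5 (rule 62): 11000011
Gen 6 (rule 150): 00100100
Gen 7 (rule 62): 01111110
Gen 8 (rule 150): 10111101
Gen 9 (rule 62): 11100011
Gen 10 (rule 150): 01010100
Gen 11 (rule 62): 11111110
Gen 12 (rule 150): 01111101
Gen 13 (rule 62): 11000011
Gen 14 (rule 150): 00100100

Answer: 3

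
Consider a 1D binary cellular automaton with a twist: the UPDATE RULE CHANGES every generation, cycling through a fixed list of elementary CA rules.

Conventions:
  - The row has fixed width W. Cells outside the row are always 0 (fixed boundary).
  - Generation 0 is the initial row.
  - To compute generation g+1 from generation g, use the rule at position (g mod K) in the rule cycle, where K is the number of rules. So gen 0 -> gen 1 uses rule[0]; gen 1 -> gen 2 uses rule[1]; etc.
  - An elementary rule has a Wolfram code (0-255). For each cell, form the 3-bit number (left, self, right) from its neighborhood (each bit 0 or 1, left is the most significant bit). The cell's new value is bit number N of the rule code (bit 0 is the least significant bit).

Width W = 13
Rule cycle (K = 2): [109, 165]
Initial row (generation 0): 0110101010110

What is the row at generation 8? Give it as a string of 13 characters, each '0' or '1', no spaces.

Answer: 0110001000110

Derivation:
Gen 0: 0110101010110
Gen 1 (rule 109): 0111111111110
Gen 2 (rule 165): 0011111111100
Gen 3 (rule 109): 1010000000101
Gen 4 (rule 165): 1110111110111
Gen 5 (rule 109): 1011100011101
Gen 6 (rule 165): 1101001001011
Gen 7 (rule 109): 1111001001111
Gen 8 (rule 165): 0110001000110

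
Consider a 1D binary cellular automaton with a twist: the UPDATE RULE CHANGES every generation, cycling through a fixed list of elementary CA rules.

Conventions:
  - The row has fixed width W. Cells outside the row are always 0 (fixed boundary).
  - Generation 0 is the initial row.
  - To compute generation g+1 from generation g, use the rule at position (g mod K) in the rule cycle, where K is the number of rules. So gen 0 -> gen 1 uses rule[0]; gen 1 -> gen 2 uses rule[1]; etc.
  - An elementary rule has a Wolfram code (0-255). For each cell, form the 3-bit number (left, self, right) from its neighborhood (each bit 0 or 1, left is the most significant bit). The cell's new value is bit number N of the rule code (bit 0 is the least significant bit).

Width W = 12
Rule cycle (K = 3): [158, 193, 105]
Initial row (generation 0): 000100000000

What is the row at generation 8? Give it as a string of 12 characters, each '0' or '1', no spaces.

Answer: 100100001000

Derivation:
Gen 0: 000100000000
Gen 1 (rule 158): 001110000000
Gen 2 (rule 193): 100110111111
Gen 3 (rule 105): 000111100001
Gen 4 (rule 158): 001111010011
Gen 5 (rule 193): 100111000001
Gen 6 (rule 105): 000101011100
Gen 7 (rule 158): 001101011010
Gen 8 (rule 193): 100100001000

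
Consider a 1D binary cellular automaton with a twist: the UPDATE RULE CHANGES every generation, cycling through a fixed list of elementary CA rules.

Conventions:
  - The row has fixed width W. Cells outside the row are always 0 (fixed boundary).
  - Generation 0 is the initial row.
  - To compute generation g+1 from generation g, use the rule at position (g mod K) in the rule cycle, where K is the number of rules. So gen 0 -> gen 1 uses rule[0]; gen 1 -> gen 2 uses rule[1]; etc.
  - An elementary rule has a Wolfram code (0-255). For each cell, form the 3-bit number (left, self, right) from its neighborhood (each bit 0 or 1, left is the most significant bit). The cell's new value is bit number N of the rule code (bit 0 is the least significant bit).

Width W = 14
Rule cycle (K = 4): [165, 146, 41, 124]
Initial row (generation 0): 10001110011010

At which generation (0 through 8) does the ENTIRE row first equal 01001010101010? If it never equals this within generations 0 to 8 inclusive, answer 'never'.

Answer: never

Derivation:
Gen 0: 10001110011010
Gen 1 (rule 165): 10100100000110
Gen 2 (rule 146): 00011010001001
Gen 3 (rule 41): 11010100100000
Gen 4 (rule 124): 11111110110000
Gen 5 (rule 165): 01111101000111
Gen 6 (rule 146): 10111000101010
Gen 7 (rule 41): 01100010010100
Gen 8 (rule 124): 01110011011110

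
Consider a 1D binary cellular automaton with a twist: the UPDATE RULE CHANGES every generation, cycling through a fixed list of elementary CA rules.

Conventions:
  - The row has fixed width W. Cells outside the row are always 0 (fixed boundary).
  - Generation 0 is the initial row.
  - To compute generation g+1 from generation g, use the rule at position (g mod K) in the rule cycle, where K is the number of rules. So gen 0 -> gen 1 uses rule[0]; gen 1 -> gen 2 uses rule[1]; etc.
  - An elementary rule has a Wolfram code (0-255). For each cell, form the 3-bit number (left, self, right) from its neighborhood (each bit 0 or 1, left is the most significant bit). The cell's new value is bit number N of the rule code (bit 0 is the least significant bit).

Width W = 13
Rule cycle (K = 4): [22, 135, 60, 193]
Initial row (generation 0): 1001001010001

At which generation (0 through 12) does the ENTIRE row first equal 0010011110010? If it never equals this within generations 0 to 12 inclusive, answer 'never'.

Gen 0: 1001001010001
Gen 1 (rule 22): 1111111011011
Gen 2 (rule 135): 0111110000000
Gen 3 (rule 60): 0100001000000
Gen 4 (rule 193): 0001100011111
Gen 5 (rule 22): 0010010100000
Gen 6 (rule 135): 1110110101111
Gen 7 (rule 60): 1001101111000
Gen 8 (rule 193): 0000100111011
Gen 9 (rule 22): 0001111000000
Gen 10 (rule 135): 1110110011111
Gen 11 (rule 60): 1001101010000
Gen 12 (rule 193): 0000100000111

Answer: never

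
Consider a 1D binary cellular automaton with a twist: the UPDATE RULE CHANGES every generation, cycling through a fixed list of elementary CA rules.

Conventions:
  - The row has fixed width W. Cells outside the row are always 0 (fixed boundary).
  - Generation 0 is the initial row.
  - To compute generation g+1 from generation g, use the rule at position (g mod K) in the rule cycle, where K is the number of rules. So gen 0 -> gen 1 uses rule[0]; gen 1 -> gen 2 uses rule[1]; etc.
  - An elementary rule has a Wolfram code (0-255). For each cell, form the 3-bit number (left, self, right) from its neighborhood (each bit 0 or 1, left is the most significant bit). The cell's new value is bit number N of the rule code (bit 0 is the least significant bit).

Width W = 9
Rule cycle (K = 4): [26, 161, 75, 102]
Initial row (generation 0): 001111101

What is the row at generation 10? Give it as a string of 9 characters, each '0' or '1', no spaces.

Gen 0: 001111101
Gen 1 (rule 26): 011000000
Gen 2 (rule 161): 000011111
Gen 3 (rule 75): 111110001
Gen 4 (rule 102): 000010011
Gen 5 (rule 26): 000101110
Gen 6 (rule 161): 110010100
Gen 7 (rule 75): 110100001
Gen 8 (rule 102): 011100011
Gen 9 (rule 26): 110010110
Gen 10 (rule 161): 000001000

Answer: 000001000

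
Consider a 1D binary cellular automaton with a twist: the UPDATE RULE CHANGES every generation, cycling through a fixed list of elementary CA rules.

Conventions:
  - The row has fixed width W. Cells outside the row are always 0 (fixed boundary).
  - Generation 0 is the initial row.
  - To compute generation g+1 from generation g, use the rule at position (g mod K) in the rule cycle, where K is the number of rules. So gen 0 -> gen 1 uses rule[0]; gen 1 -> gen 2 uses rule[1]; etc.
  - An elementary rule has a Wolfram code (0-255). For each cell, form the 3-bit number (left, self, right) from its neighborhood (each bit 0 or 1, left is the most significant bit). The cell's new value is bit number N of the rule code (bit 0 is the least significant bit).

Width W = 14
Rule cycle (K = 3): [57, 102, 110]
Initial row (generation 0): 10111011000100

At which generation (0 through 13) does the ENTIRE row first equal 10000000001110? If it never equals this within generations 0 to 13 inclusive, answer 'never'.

Gen 0: 10111011000100
Gen 1 (rule 57): 01100110110011
Gen 2 (rule 102): 10101011010101
Gen 3 (rule 110): 11111111111111
Gen 4 (rule 57): 10000000000000
Gen 5 (rule 102): 10000000000000
Gen 6 (rule 110): 10000000000000
Gen 7 (rule 57): 01111111111111
Gen 8 (rule 102): 10000000000001
Gen 9 (rule 110): 10000000000011
Gen 10 (rule 57): 01111111111010
Gen 11 (rule 102): 10000000001110
Gen 12 (rule 110): 10000000011010
Gen 13 (rule 57): 01111111010101

Answer: 11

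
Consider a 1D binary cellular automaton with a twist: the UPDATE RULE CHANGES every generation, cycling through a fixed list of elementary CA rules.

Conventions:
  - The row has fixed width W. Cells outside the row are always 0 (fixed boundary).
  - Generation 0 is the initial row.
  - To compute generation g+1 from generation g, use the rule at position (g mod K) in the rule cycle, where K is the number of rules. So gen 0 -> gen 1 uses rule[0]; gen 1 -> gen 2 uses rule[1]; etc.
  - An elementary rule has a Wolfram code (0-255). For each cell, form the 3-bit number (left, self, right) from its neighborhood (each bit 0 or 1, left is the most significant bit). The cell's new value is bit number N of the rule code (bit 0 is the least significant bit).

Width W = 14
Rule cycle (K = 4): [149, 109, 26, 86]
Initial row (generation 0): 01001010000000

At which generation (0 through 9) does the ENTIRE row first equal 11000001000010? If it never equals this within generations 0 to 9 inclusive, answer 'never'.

Answer: 3

Derivation:
Gen 0: 01001010000000
Gen 1 (rule 149): 01101011111111
Gen 2 (rule 109): 01111110000001
Gen 3 (rule 26): 11000001000010
Gen 4 (rule 86): 01100011100111
Gen 5 (rule 149): 00011001010010
Gen 6 (rule 109): 11011001110010
Gen 7 (rule 26): 10010111001101
Gen 8 (rule 86): 11110001110101
Gen 9 (rule 149): 01101100100101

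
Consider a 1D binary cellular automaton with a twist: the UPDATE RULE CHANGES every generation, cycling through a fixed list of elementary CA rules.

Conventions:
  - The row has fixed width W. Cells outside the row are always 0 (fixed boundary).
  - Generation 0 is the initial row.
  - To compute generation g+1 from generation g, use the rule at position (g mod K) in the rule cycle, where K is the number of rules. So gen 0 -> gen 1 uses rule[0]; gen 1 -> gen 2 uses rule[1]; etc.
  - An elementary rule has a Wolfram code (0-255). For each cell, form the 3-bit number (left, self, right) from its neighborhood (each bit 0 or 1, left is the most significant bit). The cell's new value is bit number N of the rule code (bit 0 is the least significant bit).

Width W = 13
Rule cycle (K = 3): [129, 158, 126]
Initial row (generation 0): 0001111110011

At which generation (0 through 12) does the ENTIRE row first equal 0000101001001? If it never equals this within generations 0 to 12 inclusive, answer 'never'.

Answer: never

Derivation:
Gen 0: 0001111110011
Gen 1 (rule 129): 1100111100000
Gen 2 (rule 158): 1011111010000
Gen 3 (rule 126): 1110001111000
Gen 4 (rule 129): 0100100110011
Gen 5 (rule 158): 1111111101110
Gen 6 (rule 126): 1000000111011
Gen 7 (rule 129): 0011110010000
Gen 8 (rule 158): 0111101111000
Gen 9 (rule 126): 1100111001100
Gen 10 (rule 129): 0000010000001
Gen 11 (rule 158): 0000111000011
Gen 12 (rule 126): 0001101100111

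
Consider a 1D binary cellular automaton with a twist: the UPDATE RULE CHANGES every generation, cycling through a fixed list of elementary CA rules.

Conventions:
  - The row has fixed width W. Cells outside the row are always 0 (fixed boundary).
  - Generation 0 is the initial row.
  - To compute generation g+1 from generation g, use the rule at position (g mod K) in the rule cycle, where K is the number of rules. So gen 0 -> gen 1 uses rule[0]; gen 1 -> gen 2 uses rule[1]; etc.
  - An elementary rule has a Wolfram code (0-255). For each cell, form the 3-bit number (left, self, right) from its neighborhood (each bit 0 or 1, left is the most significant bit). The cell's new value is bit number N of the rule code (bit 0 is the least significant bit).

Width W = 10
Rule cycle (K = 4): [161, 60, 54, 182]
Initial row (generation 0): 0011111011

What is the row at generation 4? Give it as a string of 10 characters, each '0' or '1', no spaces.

Gen 0: 0011111011
Gen 1 (rule 161): 1001110100
Gen 2 (rule 60): 1101001110
Gen 3 (rule 54): 0011110001
Gen 4 (rule 182): 0101101011

Answer: 0101101011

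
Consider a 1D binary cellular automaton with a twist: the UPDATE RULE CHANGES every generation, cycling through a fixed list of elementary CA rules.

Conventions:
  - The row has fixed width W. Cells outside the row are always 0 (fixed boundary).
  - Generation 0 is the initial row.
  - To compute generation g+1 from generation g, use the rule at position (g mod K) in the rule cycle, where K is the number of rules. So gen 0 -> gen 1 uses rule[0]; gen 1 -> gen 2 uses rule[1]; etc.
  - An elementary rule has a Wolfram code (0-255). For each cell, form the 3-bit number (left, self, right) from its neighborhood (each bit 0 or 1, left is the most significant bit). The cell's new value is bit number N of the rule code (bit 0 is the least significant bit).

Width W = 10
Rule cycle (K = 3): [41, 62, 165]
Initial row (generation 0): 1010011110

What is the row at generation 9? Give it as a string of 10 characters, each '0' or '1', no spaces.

Gen 0: 1010011110
Gen 1 (rule 41): 0100010000
Gen 2 (rule 62): 1110111000
Gen 3 (rule 165): 0101010011
Gen 4 (rule 41): 0010100010
Gen 5 (rule 62): 0111110111
Gen 6 (rule 165): 0011101010
Gen 7 (rule 41): 1010010100
Gen 8 (rule 62): 1111111110
Gen 9 (rule 165): 0111111100

Answer: 0111111100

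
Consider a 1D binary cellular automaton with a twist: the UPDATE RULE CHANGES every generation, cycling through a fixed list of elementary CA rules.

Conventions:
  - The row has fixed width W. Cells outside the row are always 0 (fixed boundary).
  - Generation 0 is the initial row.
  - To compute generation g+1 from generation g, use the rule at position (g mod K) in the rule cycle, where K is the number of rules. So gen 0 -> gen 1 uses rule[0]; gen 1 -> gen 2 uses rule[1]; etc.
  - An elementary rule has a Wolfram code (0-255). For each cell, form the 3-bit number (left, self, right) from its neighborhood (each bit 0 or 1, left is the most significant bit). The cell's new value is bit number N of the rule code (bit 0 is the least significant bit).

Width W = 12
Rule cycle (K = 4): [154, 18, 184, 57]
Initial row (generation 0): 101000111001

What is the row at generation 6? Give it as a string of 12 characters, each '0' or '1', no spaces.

Answer: 000000000001

Derivation:
Gen 0: 101000111001
Gen 1 (rule 154): 000101110110
Gen 2 (rule 18): 001000000001
Gen 3 (rule 184): 000100000000
Gen 4 (rule 57): 110011111111
Gen 5 (rule 154): 101111111110
Gen 6 (rule 18): 000000000001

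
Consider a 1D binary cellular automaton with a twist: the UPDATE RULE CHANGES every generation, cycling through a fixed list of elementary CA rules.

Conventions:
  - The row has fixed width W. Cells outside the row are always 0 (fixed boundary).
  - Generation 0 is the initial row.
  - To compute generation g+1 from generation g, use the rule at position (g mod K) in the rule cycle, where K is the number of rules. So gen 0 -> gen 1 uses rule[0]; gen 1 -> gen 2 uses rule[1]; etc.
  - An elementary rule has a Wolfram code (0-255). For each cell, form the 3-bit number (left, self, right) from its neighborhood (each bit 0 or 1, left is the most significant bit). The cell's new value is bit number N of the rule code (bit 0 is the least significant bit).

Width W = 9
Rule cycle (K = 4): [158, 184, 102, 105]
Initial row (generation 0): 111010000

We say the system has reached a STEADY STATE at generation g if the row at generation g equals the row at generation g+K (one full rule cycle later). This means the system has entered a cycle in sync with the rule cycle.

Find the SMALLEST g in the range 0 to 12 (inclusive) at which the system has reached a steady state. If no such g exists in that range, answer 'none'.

Gen 0: 111010000
Gen 1 (rule 158): 110011000
Gen 2 (rule 184): 101010100
Gen 3 (rule 102): 111111100
Gen 4 (rule 105): 100000101
Gen 5 (rule 158): 110001101
Gen 6 (rule 184): 101001010
Gen 7 (rule 102): 111011110
Gen 8 (rule 105): 101110010
Gen 9 (rule 158): 101101111
Gen 10 (rule 184): 011011110
Gen 11 (rule 102): 101100010
Gen 12 (rule 105): 011101000
Gen 13 (rule 158): 111001100
Gen 14 (rule 184): 110101010
Gen 15 (rule 102): 011111110
Gen 16 (rule 105): 010000010

Answer: none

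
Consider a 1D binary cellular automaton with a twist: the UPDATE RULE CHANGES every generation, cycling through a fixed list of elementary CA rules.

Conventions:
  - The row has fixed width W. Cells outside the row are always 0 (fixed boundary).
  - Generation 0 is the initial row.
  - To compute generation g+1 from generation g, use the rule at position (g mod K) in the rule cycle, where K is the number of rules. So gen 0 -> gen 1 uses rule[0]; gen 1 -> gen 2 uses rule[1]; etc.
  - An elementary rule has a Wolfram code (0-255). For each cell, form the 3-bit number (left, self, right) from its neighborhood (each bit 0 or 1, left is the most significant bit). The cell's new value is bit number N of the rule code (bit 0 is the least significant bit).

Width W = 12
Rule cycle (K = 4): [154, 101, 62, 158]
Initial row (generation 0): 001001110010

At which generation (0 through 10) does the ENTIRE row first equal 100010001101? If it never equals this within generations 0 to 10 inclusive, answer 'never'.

Gen 0: 001001110010
Gen 1 (rule 154): 010111101101
Gen 2 (rule 101): 011000110111
Gen 3 (rule 62): 110101101100
Gen 4 (rule 158): 100101001010
Gen 5 (rule 154): 011000110001
Gen 6 (rule 101): 001010010101
Gen 7 (rule 62): 011111111111
Gen 8 (rule 158): 111111111110
Gen 9 (rule 154): 111111111101
Gen 10 (rule 101): 000000000111

Answer: never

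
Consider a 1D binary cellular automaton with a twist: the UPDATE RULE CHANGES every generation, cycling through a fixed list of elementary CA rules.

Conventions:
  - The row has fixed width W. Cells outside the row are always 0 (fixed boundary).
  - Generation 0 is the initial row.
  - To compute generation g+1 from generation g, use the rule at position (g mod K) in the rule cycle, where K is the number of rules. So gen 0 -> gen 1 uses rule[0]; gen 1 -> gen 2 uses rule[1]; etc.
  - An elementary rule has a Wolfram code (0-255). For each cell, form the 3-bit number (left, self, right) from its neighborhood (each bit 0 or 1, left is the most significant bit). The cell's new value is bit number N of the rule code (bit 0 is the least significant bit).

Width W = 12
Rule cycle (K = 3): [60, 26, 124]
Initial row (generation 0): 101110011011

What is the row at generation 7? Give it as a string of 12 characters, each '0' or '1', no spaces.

Answer: 001000000000

Derivation:
Gen 0: 101110011011
Gen 1 (rule 60): 111001010110
Gen 2 (rule 26): 100110000101
Gen 3 (rule 124): 110111000111
Gen 4 (rule 60): 101100100100
Gen 5 (rule 26): 001011011010
Gen 6 (rule 124): 001111111111
Gen 7 (rule 60): 001000000000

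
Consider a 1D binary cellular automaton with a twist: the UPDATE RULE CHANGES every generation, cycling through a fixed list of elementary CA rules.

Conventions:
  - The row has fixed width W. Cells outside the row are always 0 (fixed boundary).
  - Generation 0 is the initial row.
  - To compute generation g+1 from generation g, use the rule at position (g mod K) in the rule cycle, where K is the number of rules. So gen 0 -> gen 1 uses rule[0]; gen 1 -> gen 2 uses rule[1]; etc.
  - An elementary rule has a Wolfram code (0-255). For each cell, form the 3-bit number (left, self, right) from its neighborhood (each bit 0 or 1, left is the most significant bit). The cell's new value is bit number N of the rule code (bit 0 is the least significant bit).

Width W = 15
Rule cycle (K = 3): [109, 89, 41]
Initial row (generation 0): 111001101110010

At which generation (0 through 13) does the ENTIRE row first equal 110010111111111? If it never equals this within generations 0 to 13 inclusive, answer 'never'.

Gen 0: 111001101110010
Gen 1 (rule 109): 101001111010010
Gen 2 (rule 89): 000101001001001
Gen 3 (rule 41): 110010000000000
Gen 4 (rule 109): 110010111111111
Gen 5 (rule 89): 111000100000001
Gen 6 (rule 41): 100010001111100
Gen 7 (rule 109): 101010101000101
Gen 8 (rule 89): 000000000110000
Gen 9 (rule 41): 111111110100111
Gen 10 (rule 109): 100000011100101
Gen 11 (rule 89): 011111010110000
Gen 12 (rule 41): 010000101100111
Gen 13 (rule 109): 010110111100101

Answer: 4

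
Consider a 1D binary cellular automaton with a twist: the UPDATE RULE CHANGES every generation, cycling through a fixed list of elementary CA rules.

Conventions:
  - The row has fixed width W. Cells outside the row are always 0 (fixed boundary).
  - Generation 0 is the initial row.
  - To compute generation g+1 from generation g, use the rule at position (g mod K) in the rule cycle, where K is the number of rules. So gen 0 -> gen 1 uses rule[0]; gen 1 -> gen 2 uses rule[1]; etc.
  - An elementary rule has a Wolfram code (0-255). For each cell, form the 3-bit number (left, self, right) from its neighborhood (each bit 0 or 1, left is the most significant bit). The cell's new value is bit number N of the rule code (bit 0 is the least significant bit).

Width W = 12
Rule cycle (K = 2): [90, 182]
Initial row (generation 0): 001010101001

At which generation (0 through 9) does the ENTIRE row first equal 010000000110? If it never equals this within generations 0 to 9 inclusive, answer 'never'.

Gen 0: 001010101001
Gen 1 (rule 90): 010000000110
Gen 2 (rule 182): 111000001001
Gen 3 (rule 90): 101100010110
Gen 4 (rule 182): 110010111001
Gen 5 (rule 90): 111100101110
Gen 6 (rule 182): 011011110101
Gen 7 (rule 90): 111010010000
Gen 8 (rule 182): 010111111000
Gen 9 (rule 90): 100100001100

Answer: 1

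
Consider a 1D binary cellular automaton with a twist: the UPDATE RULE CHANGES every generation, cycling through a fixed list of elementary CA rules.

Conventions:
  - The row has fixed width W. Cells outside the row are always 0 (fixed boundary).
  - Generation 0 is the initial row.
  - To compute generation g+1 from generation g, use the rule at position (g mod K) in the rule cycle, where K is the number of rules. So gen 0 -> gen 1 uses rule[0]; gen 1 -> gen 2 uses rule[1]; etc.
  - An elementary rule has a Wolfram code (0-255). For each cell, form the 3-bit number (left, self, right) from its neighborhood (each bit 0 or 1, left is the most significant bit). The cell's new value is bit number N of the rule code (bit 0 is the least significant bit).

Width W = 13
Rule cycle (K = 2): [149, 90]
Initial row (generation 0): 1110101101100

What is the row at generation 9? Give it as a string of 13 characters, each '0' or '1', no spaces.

Gen 0: 1110101101100
Gen 1 (rule 149): 0100100000011
Gen 2 (rule 90): 1011010000111
Gen 3 (rule 149): 1000011110010
Gen 4 (rule 90): 0100110011101
Gen 5 (rule 149): 0110001001001
Gen 6 (rule 90): 1111010110110
Gen 7 (rule 149): 0110010000001
Gen 8 (rule 90): 1111101000010
Gen 9 (rule 149): 0111001111011

Answer: 0111001111011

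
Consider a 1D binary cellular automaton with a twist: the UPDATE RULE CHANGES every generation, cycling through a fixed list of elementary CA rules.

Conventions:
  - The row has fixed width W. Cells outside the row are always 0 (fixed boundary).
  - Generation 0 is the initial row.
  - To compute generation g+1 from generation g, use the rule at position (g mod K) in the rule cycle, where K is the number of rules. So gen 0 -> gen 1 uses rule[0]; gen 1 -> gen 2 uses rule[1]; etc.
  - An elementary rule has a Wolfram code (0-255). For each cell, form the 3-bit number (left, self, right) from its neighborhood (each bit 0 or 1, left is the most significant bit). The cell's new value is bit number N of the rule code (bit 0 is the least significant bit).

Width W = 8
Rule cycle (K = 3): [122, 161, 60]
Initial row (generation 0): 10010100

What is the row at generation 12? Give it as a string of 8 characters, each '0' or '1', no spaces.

Answer: 01011101

Derivation:
Gen 0: 10010100
Gen 1 (rule 122): 01101010
Gen 2 (rule 161): 00010100
Gen 3 (rule 60): 00011110
Gen 4 (rule 122): 00110011
Gen 5 (rule 161): 10000000
Gen 6 (rule 60): 11000000
Gen 7 (rule 122): 11100000
Gen 8 (rule 161): 01001111
Gen 9 (rule 60): 01101000
Gen 10 (rule 122): 11110100
Gen 11 (rule 161): 01101001
Gen 12 (rule 60): 01011101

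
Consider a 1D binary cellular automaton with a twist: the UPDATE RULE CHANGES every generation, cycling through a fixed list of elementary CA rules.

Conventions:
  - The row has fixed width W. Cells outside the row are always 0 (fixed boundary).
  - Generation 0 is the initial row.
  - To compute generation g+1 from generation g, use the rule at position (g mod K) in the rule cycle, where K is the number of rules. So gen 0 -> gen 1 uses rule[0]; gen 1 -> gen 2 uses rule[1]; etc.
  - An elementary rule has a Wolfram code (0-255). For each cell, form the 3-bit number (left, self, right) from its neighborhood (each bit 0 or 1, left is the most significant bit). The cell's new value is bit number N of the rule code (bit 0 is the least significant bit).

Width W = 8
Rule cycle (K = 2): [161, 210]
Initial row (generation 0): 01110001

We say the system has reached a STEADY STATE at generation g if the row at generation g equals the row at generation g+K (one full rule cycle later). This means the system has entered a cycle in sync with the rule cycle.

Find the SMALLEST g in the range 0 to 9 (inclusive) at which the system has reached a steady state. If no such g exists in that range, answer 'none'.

Answer: 1

Derivation:
Gen 0: 01110001
Gen 1 (rule 161): 00100100
Gen 2 (rule 210): 01011010
Gen 3 (rule 161): 00100100
Gen 4 (rule 210): 01011010
Gen 5 (rule 161): 00100100
Gen 6 (rule 210): 01011010
Gen 7 (rule 161): 00100100
Gen 8 (rule 210): 01011010
Gen 9 (rule 161): 00100100
Gen 10 (rule 210): 01011010
Gen 11 (rule 161): 00100100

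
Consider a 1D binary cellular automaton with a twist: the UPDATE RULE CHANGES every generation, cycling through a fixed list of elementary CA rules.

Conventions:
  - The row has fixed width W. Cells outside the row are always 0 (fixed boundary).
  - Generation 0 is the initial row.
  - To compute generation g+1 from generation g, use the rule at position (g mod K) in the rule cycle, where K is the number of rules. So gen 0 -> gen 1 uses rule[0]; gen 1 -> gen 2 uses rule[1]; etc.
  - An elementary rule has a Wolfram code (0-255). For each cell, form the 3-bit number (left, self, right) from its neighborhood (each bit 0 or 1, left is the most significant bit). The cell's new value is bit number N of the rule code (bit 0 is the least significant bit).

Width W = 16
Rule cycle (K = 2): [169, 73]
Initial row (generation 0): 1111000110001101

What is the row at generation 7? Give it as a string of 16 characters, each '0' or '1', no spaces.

Gen 0: 1111000110001101
Gen 1 (rule 169): 1110010100101010
Gen 2 (rule 73): 1010000000000000
Gen 3 (rule 169): 0100111111111111
Gen 4 (rule 73): 0000100000000001
Gen 5 (rule 169): 1110001111111100
Gen 6 (rule 73): 1010101000000101
Gen 7 (rule 169): 0101010011110010

Answer: 0101010011110010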